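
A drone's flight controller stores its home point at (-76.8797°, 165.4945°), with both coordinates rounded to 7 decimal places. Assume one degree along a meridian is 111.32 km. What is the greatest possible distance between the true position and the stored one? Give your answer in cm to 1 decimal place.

Rounding to 7 decimal places leaves each coordinate within ±5e-08° of the true value.
Latitude error → 5e-08 × 111320 = 0.005566 m along the meridian.
E–W at 76.8797°: 5e-08° × 111320 × cos 76.8797° = 5e-08 × 111320 × 0.2270 ≈ 0.00126346 m.
The two errors are perpendicular, so the maximum displacement is √(0.005566² + 0.00126346²) ≈ 0.0057076 m.
That is 0.0057076 m = 0.57076 cm.

0.6 cm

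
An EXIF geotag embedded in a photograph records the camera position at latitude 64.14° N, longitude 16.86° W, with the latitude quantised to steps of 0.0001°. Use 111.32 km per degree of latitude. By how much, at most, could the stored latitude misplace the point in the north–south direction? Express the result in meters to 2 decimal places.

With a 0.0001° grid the true value lies within half a step, ±0.0001°/2 = ±5e-05°, of the stored one.
So the N–S error is at most 5e-05 × 111320 = 5.566 m.

5.57 meters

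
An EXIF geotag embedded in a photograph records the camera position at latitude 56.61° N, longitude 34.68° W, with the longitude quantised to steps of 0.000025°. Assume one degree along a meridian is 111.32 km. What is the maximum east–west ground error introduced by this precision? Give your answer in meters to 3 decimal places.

0.766 meters

With a 0.000025° grid the true value lies within half a step, ±0.000025°/2 = ±1.25e-05°, of the stored one.
One degree of longitude at 56.61° is 111320 × cos 56.61° ≈ 111320 × 0.5503 = 61263.3 m.
Maximum E–W displacement: 1.25e-05 × 61263.3 = 0.765791 m.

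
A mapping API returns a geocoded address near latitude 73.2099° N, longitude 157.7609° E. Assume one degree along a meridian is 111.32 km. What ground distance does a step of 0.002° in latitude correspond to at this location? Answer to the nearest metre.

0.002° × 111320 m/° = 222.64 m.

223 metres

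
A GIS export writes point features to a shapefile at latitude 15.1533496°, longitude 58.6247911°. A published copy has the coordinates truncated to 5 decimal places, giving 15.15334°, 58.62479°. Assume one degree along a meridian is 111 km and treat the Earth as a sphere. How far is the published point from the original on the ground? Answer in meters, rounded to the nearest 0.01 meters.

1.07 meters

Δlat = 15.1533496 − 15.15334 = +0.0000096°; Δlon = 58.6247911 − 58.62479 = +0.0000011°.
N–S: 0.0000096° × 111000 m/° = 1.0656 m.
East–west at this latitude: 0.0000011° × 111000 × cos 15.1533° ≈ 0.0000011 × 107140 = 0.117855 m.
Combined displacement = (1.0656² + 0.117855²)^½ ≈ 1.0721 m.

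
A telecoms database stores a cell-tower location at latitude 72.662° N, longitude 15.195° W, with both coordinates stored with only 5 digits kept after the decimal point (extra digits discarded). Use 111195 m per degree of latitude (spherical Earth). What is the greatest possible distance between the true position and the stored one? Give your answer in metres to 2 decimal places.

1.16 metres

Truncating at 5 decimal places can drop up to a full unit in the last place, so each coordinate may be off by as much as 1e-05°.
N–S: 1e-05° × 111195 m/° = 1.11195 m.
East–west component at 72.662°: 1e-05° × 111195 × cos 72.662° ≈ 1e-05 × 33137 ≈ 0.33137 m.
Worst case both components are at the extreme and orthogonal: √(1.11195² + 0.33137²) ≈ 1.16028 m.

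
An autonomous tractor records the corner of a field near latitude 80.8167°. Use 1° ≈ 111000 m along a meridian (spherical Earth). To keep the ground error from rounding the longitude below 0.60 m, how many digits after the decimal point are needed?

At 80.8167° one degree of longitude covers 111000 × cos 80.8167° ≈ 111000 × 0.1596 ≈ 17714.9 m.
Rounding to N decimal places gives at most 0.5 × 10⁻ᴺ degrees of error, i.e. 0.5 × 10⁻ᴺ × 17714.9 m.
Need 0.5 × 17714.9 × 10⁻ᴺ ≤ 0.60 → 10⁻ᴺ ≤ 6.774e-05, so N ≥ 4.17.
At 4 places the error can reach 0.886 m, but 5 places keeps it to 0.0886 m.

5 decimal places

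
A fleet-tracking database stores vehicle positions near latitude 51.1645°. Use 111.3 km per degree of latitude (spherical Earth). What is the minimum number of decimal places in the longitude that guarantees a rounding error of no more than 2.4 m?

At 51.1645° one degree of longitude covers 111300 × cos 51.1645° ≈ 111300 × 0.6271 ≈ 69794.7 m.
With N decimal places the half-ulp bound is 0.5·10⁻ᴺ°, or 0.5·10⁻ᴺ × 69794.7 m on the ground.
Need 0.5 × 69794.7 × 10⁻ᴺ ≤ 2.4 → 10⁻ᴺ ≤ 6.877e-05, so N ≥ 4.16.
At 4 places the error can reach 3.49 m, but 5 places keeps it to 0.349 m.

5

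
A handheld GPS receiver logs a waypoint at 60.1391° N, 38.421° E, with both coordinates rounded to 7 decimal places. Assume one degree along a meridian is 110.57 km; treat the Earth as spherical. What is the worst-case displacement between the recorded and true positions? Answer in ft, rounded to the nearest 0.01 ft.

Rounding to 7 decimal places leaves each coordinate within ±5e-08° of the true value.
Latitude error → 5e-08 × 110570 = 0.0055285 m along the meridian.
E–W at 60.1391°: 5e-08° × 110570 × cos 60.1391° = 5e-08 × 110570 × 0.4979 ≈ 0.00275262 m.
The two errors are perpendicular, so the maximum displacement is √(0.0055285² + 0.00275262²) ≈ 0.00617586 m.
Converting: 0.00617586 m × 3.2808 ft/m ≈ 0.020262 ft.

0.02 ft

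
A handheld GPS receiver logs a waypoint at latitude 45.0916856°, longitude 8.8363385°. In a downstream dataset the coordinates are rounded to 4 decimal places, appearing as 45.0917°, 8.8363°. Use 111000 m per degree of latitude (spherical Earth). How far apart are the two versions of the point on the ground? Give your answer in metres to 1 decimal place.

3.4 metres

Δlat = 45.0916856 − 45.0917 = -0.0000144°; Δlon = 8.8363385 − 8.8363 = +0.0000385°.
N–S: -0.0000144° × 111000 m/° = -1.5984 m.
East–west at this latitude: 0.0000385° × 111000 × cos 45.0917° ≈ 0.0000385 × 78363.1 = 3.01698 m.
Hypotenuse of the two orthogonal shifts: √(1.5984² + 3.01698²) = 3.41424 m.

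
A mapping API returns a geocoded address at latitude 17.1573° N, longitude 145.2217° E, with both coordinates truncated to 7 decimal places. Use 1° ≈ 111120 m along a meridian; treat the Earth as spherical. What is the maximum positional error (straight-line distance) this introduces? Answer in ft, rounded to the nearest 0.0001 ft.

Truncating at 7 decimal places can drop up to a full unit in the last place, so each coordinate may be off by as much as 1e-07°.
North–south component: 1e-07° × 111120 = 0.011112 m.
E–W at 17.1573°: 1e-07° × 111120 × cos 17.1573° = 1e-07 × 111120 × 0.9555 ≈ 0.0106175 m.
Combining orthogonally: (0.011112² + 0.0106175²)^½ ≈ 0.0153691 m.
In feet: 0.0153691 m ÷ 0.3048 ≈ 0.050423 ft.

0.0504 ft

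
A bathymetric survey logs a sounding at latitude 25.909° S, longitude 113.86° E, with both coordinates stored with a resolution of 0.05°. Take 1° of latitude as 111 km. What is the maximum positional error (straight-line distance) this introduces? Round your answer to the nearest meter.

With a 0.05° grid the true value lies within half a step, ±0.05°/2 = ±0.025°, of the stored one.
N–S: 0.025° × 111000 m/° = 2775 m.
Longitude error → 0.025 × 111000 × cos 25.909° = 0.025 × 111000 × 0.8995 ≈ 2496.08 m.
Combining orthogonally: (2775² + 2496.08²)^½ ≈ 3732.43 m.

3732 meters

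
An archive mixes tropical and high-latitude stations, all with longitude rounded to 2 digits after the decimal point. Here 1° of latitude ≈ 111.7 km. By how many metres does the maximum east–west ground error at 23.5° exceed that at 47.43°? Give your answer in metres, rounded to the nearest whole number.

Rounding to 2 decimal places leaves the longitude within ±0.005° of the true value.
At 23.5°: 0.005° × 111700 × cos 23.5° = 0.005 × 111700 × 0.9171 ≈ 512.18 m.
At 47.43°: 0.005° × 111700 × cos 47.43° = 0.005 × 111700 × 0.6765 ≈ 377.82 m.
Difference: 512.18 − 377.82 = 134.36 m.

134 metres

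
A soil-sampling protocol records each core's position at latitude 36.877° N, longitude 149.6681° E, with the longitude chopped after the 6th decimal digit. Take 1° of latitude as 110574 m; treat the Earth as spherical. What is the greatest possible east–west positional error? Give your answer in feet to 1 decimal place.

Truncating at 6 decimal places can drop up to a full unit in the last place, so the longitude may be off by as much as 1e-06°.
At latitude 36.877° a degree of longitude spans 110574 m × cos 36.877° = 110574 × 0.7999 ≈ 88451 m.
Maximum E–W displacement: 1e-06 × 88451 = 0.088451 m.
Converting: 0.088451 m × 3.2808 ft/m ≈ 0.29019 ft.

0.3 feet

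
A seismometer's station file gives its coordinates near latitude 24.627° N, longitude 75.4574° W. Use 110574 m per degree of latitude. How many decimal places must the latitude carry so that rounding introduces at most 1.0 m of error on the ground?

One degree of latitude covers 110574 m.
N decimal places → at most half a unit in the last place, 0.5 × 10⁻ᴺ° = 110574/2 × 10⁻ᴺ m.
Need 0.5 × 110574 × 10⁻ᴺ ≤ 1.0 → 10⁻ᴺ ≤ 1.809e-05, so N ≥ 4.74.
At 4 places the error can reach 5.53 m, but 5 places keeps it to 0.553 m.

5 decimal places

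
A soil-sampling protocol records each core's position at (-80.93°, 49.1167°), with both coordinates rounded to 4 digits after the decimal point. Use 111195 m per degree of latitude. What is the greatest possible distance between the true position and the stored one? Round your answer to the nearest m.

Rounding to 4 decimal places leaves each coordinate within ±5e-05° of the true value.
North–south component: 5e-05° × 111195 = 5.55975 m.
E–W at 80.93°: 5e-05° × 111195 × cos 80.93° = 5e-05 × 111195 × 0.1576 ≈ 0.876445 m.
The two errors are perpendicular, so the maximum displacement is √(5.55975² + 0.876445²) ≈ 5.62841 m.

6 m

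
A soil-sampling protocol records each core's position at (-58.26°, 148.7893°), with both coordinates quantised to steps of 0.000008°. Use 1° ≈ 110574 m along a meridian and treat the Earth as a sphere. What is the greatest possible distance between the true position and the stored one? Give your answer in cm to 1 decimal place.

50.0 cm

With a 0.000008° grid the true value lies within half a step, ±0.000008°/2 = ±4e-06°, of the stored one.
North–south component: 4e-06° × 110574 = 0.442296 m.
Longitude error → 4e-06 × 110574 × cos 58.26° = 4e-06 × 110574 × 0.5261 ≈ 0.232677 m.
The two errors are perpendicular, so the maximum displacement is √(0.442296² + 0.232677²) ≈ 0.499764 m.
That is 0.499764 m = 49.976 cm.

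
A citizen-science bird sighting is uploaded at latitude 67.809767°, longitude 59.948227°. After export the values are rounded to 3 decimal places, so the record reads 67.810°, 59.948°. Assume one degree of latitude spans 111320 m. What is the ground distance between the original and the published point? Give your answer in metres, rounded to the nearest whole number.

Δlat = 67.809767 − 67.810 = -0.000233°; Δlon = 59.948227 − 59.948 = +0.000227°.
N–S: -0.000233° × 111320 m/° = -25.9376 m.
E–W at 67.81°: 0.000227° × 111320 × cos 67.81° = 0.000227 × 111320 × 0.3777 ≈ 9.54382 m.
Distance: √(25.9376² + 9.54382²) ≈ 27.6377 m.

28 metres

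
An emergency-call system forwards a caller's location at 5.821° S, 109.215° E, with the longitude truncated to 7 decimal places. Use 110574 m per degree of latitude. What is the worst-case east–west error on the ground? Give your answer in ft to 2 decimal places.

0.04 ft

Truncating at 7 decimal places can drop up to a full unit in the last place, so the longitude may be off by as much as 1e-07°.
Parallels shrink by cos φ, so at 5.821° a degree of longitude is 110574 × 0.9948 ≈ 110004 m.
East–west error: 1e-07° × 110004 m/° ≈ 0.0110004 m.
Converting: 0.0110004 m × 3.2808 ft/m ≈ 0.03609 ft.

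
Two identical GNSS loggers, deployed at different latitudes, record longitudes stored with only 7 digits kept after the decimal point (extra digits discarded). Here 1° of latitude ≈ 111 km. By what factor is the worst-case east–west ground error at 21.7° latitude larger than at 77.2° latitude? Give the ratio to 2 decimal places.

4.19

Truncating at 7 decimal places can drop up to a full unit in the last place, so the longitude may be off by as much as 1e-07°.
At 21.7°: 1e-07° × 111000 × cos 21.7° = 1e-07 × 111000 × 0.9291 ≈ 0.010313 m.
Error at 77.2° = 1e-07° × 111000 × cos 77.2° ≈ 0.0111 × 0.2215 = 0.0024592 m.
The ratio reduces to cos 21.7° / cos 77.2° = 0.9291/0.2215 ≈ 4.1938.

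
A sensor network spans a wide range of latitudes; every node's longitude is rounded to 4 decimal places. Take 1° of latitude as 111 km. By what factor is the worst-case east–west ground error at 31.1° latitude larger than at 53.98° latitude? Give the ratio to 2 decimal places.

1.46

Rounding to 4 decimal places leaves the longitude within ±5e-05° of the true value.
Error at 31.1° = 5e-05° × 111000 × cos 31.1° ≈ 5.55 × 0.8563 = 4.7523 m.
At 53.98°: 5e-05° × 111000 × cos 53.98° = 5e-05 × 111000 × 0.5881 ≈ 3.2638 m.
The ratio reduces to cos 31.1° / cos 53.98° = 0.8563/0.5881 ≈ 1.4561.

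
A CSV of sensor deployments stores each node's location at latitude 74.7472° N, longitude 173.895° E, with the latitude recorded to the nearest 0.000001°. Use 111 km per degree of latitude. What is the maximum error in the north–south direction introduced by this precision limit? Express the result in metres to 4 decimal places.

Rounding to 6 decimal places leaves the latitude within ±5e-07° of the true value.
So the N–S error is at most 5e-07 × 111000 = 0.0555 m.

0.0555 metres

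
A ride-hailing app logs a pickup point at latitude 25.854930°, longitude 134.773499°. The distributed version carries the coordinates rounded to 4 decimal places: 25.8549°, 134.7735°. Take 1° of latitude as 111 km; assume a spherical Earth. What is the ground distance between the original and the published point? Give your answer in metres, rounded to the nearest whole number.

The latitude changed by +0.000030° and the longitude by -0.000001°.
N–S: 0.000030° × 111000 m/° = 3.33 m.
E–W at 25.8549°: -0.000001° × 111000 × cos 25.8549° = -0.000001 × 111000 × 0.8999 ≈ -0.099889 m.
Distance: √(3.33² + 0.099889²) ≈ 3.3315 m.

3 metres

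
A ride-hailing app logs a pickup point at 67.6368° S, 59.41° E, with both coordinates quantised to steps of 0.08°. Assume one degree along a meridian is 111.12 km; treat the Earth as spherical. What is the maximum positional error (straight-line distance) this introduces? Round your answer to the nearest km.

With a 0.08° grid the true value lies within half a step, ±0.08°/2 = ±0.04°, of the stored one.
Latitude error → 0.04 × 111120 = 4444.8 m along the meridian.
East–west component at 67.6368°: 0.04° × 111120 × cos 67.6368° ≈ 0.04 × 42278.5 ≈ 1691.14 m.
The two errors are perpendicular, so the maximum displacement is √(4444.8² + 1691.14²) ≈ 4755.65 m.
That is 4755.65 m = 4.7557 km.

5 km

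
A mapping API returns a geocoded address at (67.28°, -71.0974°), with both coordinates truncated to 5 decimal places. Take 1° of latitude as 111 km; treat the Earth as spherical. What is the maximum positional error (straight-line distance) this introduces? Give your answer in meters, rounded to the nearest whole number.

1 meters

Truncating at 5 decimal places can drop up to a full unit in the last place, so each coordinate may be off by as much as 1e-05°.
N–S: 1e-05° × 111000 m/° = 1.11 m.
Longitude error → 1e-05 × 111000 × cos 67.28° = 1e-05 × 111000 × 0.3862 ≈ 0.428713 m.
The two errors are perpendicular, so the maximum displacement is √(1.11² + 0.428713²) ≈ 1.18991 m.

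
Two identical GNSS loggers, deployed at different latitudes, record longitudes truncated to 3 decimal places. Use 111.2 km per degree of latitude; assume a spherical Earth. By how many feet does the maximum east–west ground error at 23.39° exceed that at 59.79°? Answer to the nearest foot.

151 feet

Truncating at 3 decimal places can drop up to a full unit in the last place, so the longitude may be off by as much as 0.001°.
Error at 23.39° = 0.001° × 111200 × cos 23.39° ≈ 111.2 × 0.9178 = 102.06 m.
Error at 59.79° = 0.001° × 111200 × cos 59.79° ≈ 111.2 × 0.5032 = 55.953 m.
So the lower-latitude error exceeds the higher by 102.06 − 55.953 = 46.109 m.
In feet: 46.1094 m ÷ 0.3048 ≈ 151.28 ft.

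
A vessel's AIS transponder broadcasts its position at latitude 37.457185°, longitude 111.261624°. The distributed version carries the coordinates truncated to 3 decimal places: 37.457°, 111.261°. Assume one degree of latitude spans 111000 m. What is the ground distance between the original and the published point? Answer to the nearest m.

59 m

Δlat = 37.457185 − 37.457 = +0.000185°; Δlon = 111.261624 − 111.261 = +0.000624°.
North–south shift: 0.000185 × 111000 = 20.535 m.
E–W at 37.457°: 0.000624° × 111000 × cos 37.457° = 0.000624 × 111000 × 0.7938 ≈ 54.9825 m.
Combined displacement = (20.535² + 54.9825²)^½ ≈ 58.692 m.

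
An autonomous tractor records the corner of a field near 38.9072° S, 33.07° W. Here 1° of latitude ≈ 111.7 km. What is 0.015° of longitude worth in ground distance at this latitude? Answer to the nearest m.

1304 m

0.015° of longitude at 38.9072° is 0.015 × 111700 × cos 38.9072° ≈ 0.015 × 86920.9 = 1303.81 m.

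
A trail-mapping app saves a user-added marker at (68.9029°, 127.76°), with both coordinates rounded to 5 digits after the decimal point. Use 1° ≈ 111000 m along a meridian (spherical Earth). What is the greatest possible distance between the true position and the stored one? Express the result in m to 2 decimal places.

Rounding to 5 decimal places leaves each coordinate within ±5e-06° of the true value.
N–S: 5e-06° × 111000 m/° = 0.555 m.
East–west component at 68.9029°: 5e-06° × 111000 × cos 68.9029° ≈ 5e-06 × 39954.4 ≈ 0.199772 m.
The two errors are perpendicular, so the maximum displacement is √(0.555² + 0.199772²) ≈ 0.589859 m.

0.59 m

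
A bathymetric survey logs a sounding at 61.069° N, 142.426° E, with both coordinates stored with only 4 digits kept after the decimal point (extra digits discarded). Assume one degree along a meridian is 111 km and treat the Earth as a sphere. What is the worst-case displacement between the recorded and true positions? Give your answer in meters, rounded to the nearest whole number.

Truncating at 4 decimal places can drop up to a full unit in the last place, so each coordinate may be off by as much as 0.0001°.
North–south component: 0.0001° × 111000 = 11.1 m.
E–W at 61.069°: 0.0001° × 111000 × cos 61.069° = 0.0001 × 111000 × 0.4838 ≈ 5.36969 m.
Worst case both components are at the extreme and orthogonal: √(11.1² + 5.36969²) ≈ 12.3306 m.

12 meters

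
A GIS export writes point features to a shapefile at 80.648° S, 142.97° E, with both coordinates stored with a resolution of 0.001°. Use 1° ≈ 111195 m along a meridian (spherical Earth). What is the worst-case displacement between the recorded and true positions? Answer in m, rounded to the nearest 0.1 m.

With a 0.001° grid the true value lies within half a step, ±0.001°/2 = ±0.0005°, of the stored one.
Latitude error → 0.0005 × 111195 = 55.5975 m along the meridian.
Longitude error → 0.0005 × 111195 × cos 80.648° = 0.0005 × 111195 × 0.1625 ≈ 9.03456 m.
Worst case both components are at the extreme and orthogonal: √(55.5975² + 9.03456²) ≈ 56.3268 m.

56.3 m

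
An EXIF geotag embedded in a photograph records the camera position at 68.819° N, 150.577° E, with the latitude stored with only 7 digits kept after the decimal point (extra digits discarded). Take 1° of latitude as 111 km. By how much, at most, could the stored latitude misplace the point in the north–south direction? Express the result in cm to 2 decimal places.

Truncating at 7 decimal places can drop up to a full unit in the last place, so the latitude may be off by as much as 1e-07°.
Along the meridian that is 1e-07° × 111000 m/° = 0.0111 m.
That is 0.0111 m = 1.11 cm.

1.11 cm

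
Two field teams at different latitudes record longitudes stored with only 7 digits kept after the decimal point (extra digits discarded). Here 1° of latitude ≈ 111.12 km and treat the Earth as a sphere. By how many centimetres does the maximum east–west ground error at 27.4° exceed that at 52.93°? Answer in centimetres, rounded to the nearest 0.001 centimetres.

0.317 centimetres

Truncating at 7 decimal places can drop up to a full unit in the last place, so the longitude may be off by as much as 1e-07°.
At 27.4°: 1e-07° × 111120 × cos 27.4° = 1e-07 × 111120 × 0.8878 ≈ 0.0098654 m.
At 52.93°: 1e-07° × 111120 × cos 52.93° = 1e-07 × 111120 × 0.6028 ≈ 0.0066982 m.
So the lower-latitude error exceeds the higher by 0.0098654 − 0.0066982 = 0.0031672 m.
That is 0.0031672 m = 0.31672 cm.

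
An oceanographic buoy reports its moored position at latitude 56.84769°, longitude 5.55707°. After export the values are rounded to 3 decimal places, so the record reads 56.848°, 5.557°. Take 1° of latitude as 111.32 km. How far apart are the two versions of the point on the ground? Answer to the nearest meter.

35 meters

Δlat = 56.84769 − 56.848 = -0.00031°; Δlon = 5.55707 − 5.557 = +0.00007°.
North–south shift: -0.00031 × 111320 = -34.5092 m.
E–W at 56.848°: 0.00007° × 111320 × cos 56.848° = 0.00007 × 111320 × 0.5469 ≈ 4.26137 m.
Distance: √(34.5092² + 4.26137²) ≈ 34.7713 m.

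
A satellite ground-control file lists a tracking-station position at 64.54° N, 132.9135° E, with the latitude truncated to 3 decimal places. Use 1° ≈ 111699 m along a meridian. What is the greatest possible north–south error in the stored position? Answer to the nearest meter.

Truncating at 3 decimal places can drop up to a full unit in the last place, so the latitude may be off by as much as 0.001°.
North–south distance: 0.001° × 111699 m/° = 111.699 m.

112 meters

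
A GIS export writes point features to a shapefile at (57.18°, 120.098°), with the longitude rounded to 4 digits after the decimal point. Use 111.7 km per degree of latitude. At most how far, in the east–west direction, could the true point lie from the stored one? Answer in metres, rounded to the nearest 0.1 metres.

3.0 metres

Rounding to 4 decimal places leaves the longitude within ±5e-05° of the true value.
Parallels shrink by cos φ, so at 57.18° a degree of longitude is 111700 × 0.5420 ≈ 60541.6 m.
East–west error: 5e-05° × 60541.6 m/° ≈ 3.02708 m.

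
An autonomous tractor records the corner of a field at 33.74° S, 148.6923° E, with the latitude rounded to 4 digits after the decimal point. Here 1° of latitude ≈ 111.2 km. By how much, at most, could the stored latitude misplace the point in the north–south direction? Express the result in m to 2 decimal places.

5.56 m

Rounding to 4 decimal places leaves the latitude within ±5e-05° of the true value.
North–south distance: 5e-05° × 111200 m/° = 5.56 m.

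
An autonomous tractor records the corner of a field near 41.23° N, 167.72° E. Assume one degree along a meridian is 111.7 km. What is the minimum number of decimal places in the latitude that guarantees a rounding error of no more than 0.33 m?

One degree of latitude covers 111700 m.
N decimal places → at most half a unit in the last place, 0.5 × 10⁻ᴺ° = 111700/2 × 10⁻ᴺ m.
Setting 55850 × 10⁻ᴺ ≤ 0.33 gives 10ᴺ ≥ 1.692e+05, i.e. N ≥ 5.23.
N = 5 would give 0.558 m (too coarse); N = 6 gives 0.0558 m ≤ 0.33 m.

6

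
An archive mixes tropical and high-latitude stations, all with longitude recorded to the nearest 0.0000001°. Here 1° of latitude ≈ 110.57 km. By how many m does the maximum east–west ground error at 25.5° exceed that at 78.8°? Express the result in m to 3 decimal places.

0.004 m

Rounding to 7 decimal places leaves the longitude within ±5e-08° of the true value.
At 25.5°: 5e-08° × 110570 × cos 25.5° = 5e-08 × 110570 × 0.9026 ≈ 0.0049899 m.
Error at 78.8° = 5e-08° × 110570 × cos 78.8° ≈ 0.0055285 × 0.1942 = 0.0010738 m.
So the lower-latitude error exceeds the higher by 0.0049899 − 0.0010738 = 0.0039161 m.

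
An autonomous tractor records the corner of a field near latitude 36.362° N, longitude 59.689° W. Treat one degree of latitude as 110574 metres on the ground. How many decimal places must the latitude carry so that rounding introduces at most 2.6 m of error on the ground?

One degree of latitude covers 110574 m.
Rounding to N decimal places gives at most 0.5 × 10⁻ᴺ degrees of error, i.e. 0.5 × 10⁻ᴺ × 110574 m.
Setting 55287 × 10⁻ᴺ ≤ 2.6 gives 10ᴺ ≥ 2.126e+04, i.e. N ≥ 4.33.
N = 4 would give 5.53 m (too coarse); N = 5 gives 0.553 m ≤ 2.6 m.

5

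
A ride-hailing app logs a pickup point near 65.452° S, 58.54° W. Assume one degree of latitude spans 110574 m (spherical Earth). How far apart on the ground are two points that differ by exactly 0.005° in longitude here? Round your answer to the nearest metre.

230 metres

At 65.452° a degree of longitude is 110574 × cos 65.452° ≈ 45938.6 m, so 0.005° corresponds to 229.693 m.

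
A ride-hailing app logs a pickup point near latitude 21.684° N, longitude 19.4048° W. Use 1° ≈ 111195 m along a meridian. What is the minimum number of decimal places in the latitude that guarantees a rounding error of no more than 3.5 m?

5 decimal places

One degree of latitude covers 111195 m.
Rounding to N decimal places gives at most 0.5 × 10⁻ᴺ degrees of error, i.e. 0.5 × 10⁻ᴺ × 111195 m.
Need 0.5 × 111195 × 10⁻ᴺ ≤ 3.5 → 10⁻ᴺ ≤ 6.295e-05, so N ≥ 4.20.
N = 4 would give 5.56 m (too coarse); N = 5 gives 0.556 m ≤ 3.5 m.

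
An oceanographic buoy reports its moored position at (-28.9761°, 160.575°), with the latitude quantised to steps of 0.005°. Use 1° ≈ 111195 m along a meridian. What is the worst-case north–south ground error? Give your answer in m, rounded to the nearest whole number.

278 m

With a 0.005° grid the true value lies within half a step, ±0.005°/2 = ±0.0025°, of the stored one.
North–south distance: 0.0025° × 111195 m/° = 277.988 m.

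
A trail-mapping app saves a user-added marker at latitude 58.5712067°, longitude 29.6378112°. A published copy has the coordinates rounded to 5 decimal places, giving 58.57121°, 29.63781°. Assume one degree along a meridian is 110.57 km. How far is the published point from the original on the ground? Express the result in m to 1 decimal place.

Δlat = 58.5712067 − 58.57121 = -0.0000033°; Δlon = 29.6378112 − 29.63781 = +0.0000012°.
N–S: -0.0000033° × 110570 m/° = -0.364881 m.
East–west at this latitude: 0.0000012° × 110570 × cos 58.5712° ≈ 0.0000012 × 57655.5 = 0.0691865 m.
Hypotenuse of the two orthogonal shifts: √(0.364881² + 0.0691865²) = 0.371382 m.

0.4 m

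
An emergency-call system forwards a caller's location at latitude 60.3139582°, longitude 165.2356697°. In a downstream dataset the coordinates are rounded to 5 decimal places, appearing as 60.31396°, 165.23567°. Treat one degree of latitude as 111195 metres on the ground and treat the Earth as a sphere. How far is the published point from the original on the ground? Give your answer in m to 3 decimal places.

The latitude changed by -0.0000018° and the longitude by -0.0000003°.
N–S: -0.0000018° × 111195 m/° = -0.200151 m.
East–west at this latitude: -0.0000003° × 111195 × cos 60.314° ≈ -0.0000003 × 55069 = -0.0165207 m.
Combined displacement = (0.200151² + 0.0165207²)^½ ≈ 0.200832 m.

0.201 m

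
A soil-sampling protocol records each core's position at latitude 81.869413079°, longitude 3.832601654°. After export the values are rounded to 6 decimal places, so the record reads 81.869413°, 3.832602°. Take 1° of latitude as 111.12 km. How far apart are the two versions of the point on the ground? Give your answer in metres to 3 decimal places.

0.010 metres

Δlat = 81.869413079 − 81.869413 = +0.000000079°; Δlon = 3.832601654 − 3.832602 = -0.000000346°.
North–south shift: 0.000000079 × 111120 = 0.00877848 m.
East–west at this latitude: -0.000000346° × 111120 × cos 81.8694° ≈ -0.000000346 × 15715.7 = -0.00543762 m.
Hypotenuse of the two orthogonal shifts: √(0.00877848² + 0.00543762²) = 0.0103262 m.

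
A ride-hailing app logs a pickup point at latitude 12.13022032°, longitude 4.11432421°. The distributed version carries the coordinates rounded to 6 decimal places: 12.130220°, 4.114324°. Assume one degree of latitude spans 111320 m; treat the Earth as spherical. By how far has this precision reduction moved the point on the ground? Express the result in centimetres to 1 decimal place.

4.2 centimetres

The latitude changed by +0.00000032° and the longitude by +0.00000021°.
North–south shift: 0.00000032 × 111320 = 0.0356224 m.
East–west at this latitude: 0.00000021° × 111320 × cos 12.1302° ≈ 0.00000021 × 108835 = 0.0228552 m.
Hypotenuse of the two orthogonal shifts: √(0.0356224² + 0.0228552²) = 0.042324 m.
That is 0.042324 m = 4.2324 cm.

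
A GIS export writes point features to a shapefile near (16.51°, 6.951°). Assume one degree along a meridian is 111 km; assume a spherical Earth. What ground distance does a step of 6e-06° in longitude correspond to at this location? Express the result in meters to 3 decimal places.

0.639 meters

6e-06° of longitude at 16.51° is 6e-06 × 111000 × cos 16.51° ≈ 6e-06 × 106423 = 0.638541 m.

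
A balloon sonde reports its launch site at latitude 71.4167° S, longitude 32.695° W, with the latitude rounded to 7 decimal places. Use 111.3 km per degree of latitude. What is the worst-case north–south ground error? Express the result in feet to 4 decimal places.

0.0183 feet

Rounding to 7 decimal places leaves the latitude within ±5e-08° of the true value.
North–south distance: 5e-08° × 111300 m/° = 0.005565 m.
In feet: 0.005565 m ÷ 0.3048 ≈ 0.018258 ft.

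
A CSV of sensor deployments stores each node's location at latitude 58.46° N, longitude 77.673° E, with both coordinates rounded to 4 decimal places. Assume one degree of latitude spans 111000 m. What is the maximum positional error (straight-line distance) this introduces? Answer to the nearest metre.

6 metres

Rounding to 4 decimal places leaves each coordinate within ±5e-05° of the true value.
Latitude error → 5e-05 × 111000 = 5.55 m along the meridian.
Longitude error → 5e-05 × 111000 × cos 58.46° = 5e-05 × 111000 × 0.5231 ≈ 2.90317 m.
The two errors are perpendicular, so the maximum displacement is √(5.55² + 2.90317²) ≈ 6.26346 m.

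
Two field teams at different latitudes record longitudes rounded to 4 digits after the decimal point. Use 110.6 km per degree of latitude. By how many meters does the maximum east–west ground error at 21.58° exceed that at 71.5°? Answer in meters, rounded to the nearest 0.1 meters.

3.4 meters

Rounding to 4 decimal places leaves the longitude within ±5e-05° of the true value.
Error at 21.58° = 5e-05° × 110600 × cos 21.58° ≈ 5.53 × 0.9299 = 5.1424 m.
At 71.5°: 5e-05° × 110600 × cos 71.5° = 5e-05 × 110600 × 0.3173 ≈ 1.7547 m.
So the lower-latitude error exceeds the higher by 5.1424 − 1.7547 = 3.3877 m.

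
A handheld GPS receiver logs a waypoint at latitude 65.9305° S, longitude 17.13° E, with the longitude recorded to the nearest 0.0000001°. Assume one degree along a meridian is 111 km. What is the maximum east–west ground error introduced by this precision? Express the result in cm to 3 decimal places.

Rounding to 7 decimal places leaves the longitude within ±5e-08° of the true value.
At latitude 65.9305° a degree of longitude spans 111000 m × cos 65.9305° = 111000 × 0.4078 ≈ 45270.7 m.
East–west error: 5e-08° × 45270.7 m/° ≈ 0.00226354 m.
That is 0.00226354 m = 0.22635 cm.

0.226 cm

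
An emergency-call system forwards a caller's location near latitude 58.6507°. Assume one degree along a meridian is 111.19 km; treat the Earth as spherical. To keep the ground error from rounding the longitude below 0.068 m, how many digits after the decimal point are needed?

6 decimal places

At 58.6507° one degree of longitude covers 111190 × cos 58.6507° ≈ 111190 × 0.5203 ≈ 57847.1 m.
N decimal places → at most half a unit in the last place, 0.5 × 10⁻ᴺ° = 57847.1/2 × 10⁻ᴺ m.
Setting 28923.5 × 10⁻ᴺ ≤ 0.068 gives 10ᴺ ≥ 4.253e+05, i.e. N ≥ 5.63.
N = 5 would give 0.289 m (too coarse); N = 6 gives 0.0289 m ≤ 0.068 m.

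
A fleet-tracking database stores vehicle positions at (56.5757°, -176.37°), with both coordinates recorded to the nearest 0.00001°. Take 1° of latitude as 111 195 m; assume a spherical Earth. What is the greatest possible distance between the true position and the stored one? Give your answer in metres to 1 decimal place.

0.6 metres

Rounding to 5 decimal places leaves each coordinate within ±5e-06° of the true value.
Latitude error → 5e-06 × 111195 = 0.555975 m along the meridian.
E–W at 56.5757°: 5e-06° × 111195 × cos 56.5757° = 5e-06 × 111195 × 0.5508 ≈ 0.30625 m.
Worst case both components are at the extreme and orthogonal: √(0.555975² + 0.30625²) ≈ 0.634742 m.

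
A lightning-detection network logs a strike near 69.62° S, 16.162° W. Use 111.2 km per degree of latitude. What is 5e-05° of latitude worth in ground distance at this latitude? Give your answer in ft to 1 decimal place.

18.2 ft

Along a meridian 5e-05° is 5e-05 × 111200 = 5.56 m.
In feet: 5.56 m ÷ 0.3048 ≈ 18.241 ft.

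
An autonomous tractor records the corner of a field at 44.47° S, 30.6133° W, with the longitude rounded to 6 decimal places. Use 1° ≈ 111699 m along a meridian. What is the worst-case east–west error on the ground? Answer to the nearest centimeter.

4 centimeters

Rounding to 6 decimal places leaves the longitude within ±5e-07° of the true value.
One degree of longitude at 44.47° is 111699 × cos 44.47° ≈ 111699 × 0.7136 = 79710.3 m.
So at most 5e-07° × 79710.3 ≈ 0.0398552 m east–west.
That is 0.0398552 m = 3.9855 cm.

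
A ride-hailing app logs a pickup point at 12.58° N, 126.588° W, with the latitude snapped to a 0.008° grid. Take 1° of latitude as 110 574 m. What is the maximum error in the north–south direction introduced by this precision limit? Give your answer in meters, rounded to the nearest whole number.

With a 0.008° grid the true value lies within half a step, ±0.008°/2 = ±0.004°, of the stored one.
So the N–S error is at most 0.004 × 110574 = 442.296 m.

442 meters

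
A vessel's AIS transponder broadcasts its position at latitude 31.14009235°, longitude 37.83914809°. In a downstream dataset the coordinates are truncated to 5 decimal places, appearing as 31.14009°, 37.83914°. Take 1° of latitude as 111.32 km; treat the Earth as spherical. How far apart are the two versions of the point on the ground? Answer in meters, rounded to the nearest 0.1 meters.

Δlat = 31.14009235 − 31.14009 = +0.00000235°; Δlon = 37.83914809 − 37.83914 = +0.00000809°.
North–south shift: 0.00000235 × 111320 = 0.261602 m.
East–west at this latitude: 0.00000809° × 111320 × cos 31.1401° ≈ 0.00000809 × 95279.4 = 0.77081 m.
Combined displacement = (0.261602² + 0.77081²)^½ ≈ 0.813993 m.

0.8 meters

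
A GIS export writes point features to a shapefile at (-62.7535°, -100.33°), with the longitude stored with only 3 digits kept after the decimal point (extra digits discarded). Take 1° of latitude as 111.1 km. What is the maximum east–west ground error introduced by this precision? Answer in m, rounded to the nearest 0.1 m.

Truncating at 3 decimal places can drop up to a full unit in the last place, so the longitude may be off by as much as 0.001°.
One degree of longitude at 62.7535° is 111100 × cos 62.7535° ≈ 111100 × 0.4578 = 50863.8 m.
East–west error: 0.001° × 50863.8 m/° ≈ 50.8638 m.

50.9 m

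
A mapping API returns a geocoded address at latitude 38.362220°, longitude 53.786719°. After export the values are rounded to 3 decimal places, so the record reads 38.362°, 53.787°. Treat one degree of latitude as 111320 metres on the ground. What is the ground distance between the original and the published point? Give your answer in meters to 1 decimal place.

The latitude changed by +0.000220° and the longitude by -0.000281°.
N–S: 0.000220° × 111320 m/° = 24.4904 m.
E–W at 38.362°: -0.000281° × 111320 × cos 38.362° = -0.000281 × 111320 × 0.7841 ≈ -24.5275 m.
Combined displacement = (24.4904² + 24.5275²)^½ ≈ 34.6609 m.

34.7 meters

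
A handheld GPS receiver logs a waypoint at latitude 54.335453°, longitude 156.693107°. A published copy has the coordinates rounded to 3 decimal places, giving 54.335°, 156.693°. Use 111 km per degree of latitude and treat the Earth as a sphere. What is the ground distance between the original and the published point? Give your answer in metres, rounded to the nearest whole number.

The latitude changed by +0.000453° and the longitude by +0.000107°.
North–south shift: 0.000453 × 111000 = 50.283 m.
E–W at 54.335°: 0.000107° × 111000 × cos 54.335° = 0.000107 × 111000 × 0.5830 ≈ 6.92483 m.
Distance: √(50.283² + 6.92483²) ≈ 50.7576 m.

51 metres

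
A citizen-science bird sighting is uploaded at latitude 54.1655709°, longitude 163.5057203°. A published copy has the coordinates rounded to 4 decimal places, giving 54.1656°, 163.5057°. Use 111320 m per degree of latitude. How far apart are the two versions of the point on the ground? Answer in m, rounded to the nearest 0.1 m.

3.5 m

Δlat = 54.1655709 − 54.1656 = -0.0000291°; Δlon = 163.5057203 − 163.5057 = +0.0000203°.
N–S: -0.0000291° × 111320 m/° = -3.23941 m.
E–W at 54.1656°: 0.0000203° × 111320 × cos 54.1656° = 0.0000203 × 111320 × 0.5854 ≈ 1.32299 m.
Combined displacement = (3.23941² + 1.32299²)^½ ≈ 3.49915 m.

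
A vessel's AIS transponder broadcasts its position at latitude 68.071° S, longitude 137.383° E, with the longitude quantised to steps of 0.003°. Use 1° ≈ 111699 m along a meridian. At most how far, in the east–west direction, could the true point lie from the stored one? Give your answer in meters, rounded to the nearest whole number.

With a 0.003° grid the true value lies within half a step, ±0.003°/2 = ±0.0015°, of the stored one.
Parallels shrink by cos φ, so at 68.071° a degree of longitude is 111699 × 0.3735 ≈ 41714.8 m.
East–west error: 0.0015° × 41714.8 m/° ≈ 62.5722 m.

63 meters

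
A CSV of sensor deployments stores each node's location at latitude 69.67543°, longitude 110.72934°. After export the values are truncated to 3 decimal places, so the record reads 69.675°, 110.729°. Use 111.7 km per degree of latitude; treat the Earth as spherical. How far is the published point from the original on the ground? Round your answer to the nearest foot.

163 feet

Δlat = 69.67543 − 69.675 = +0.00043°; Δlon = 110.72934 − 110.729 = +0.00034°.
North–south shift: 0.00043 × 111700 = 48.031 m.
East–west at this latitude: 0.00034° × 111700 × cos 69.675° ≈ 0.00034 × 38798.4 = 13.1915 m.
Combined displacement = (48.031² + 13.1915²)^½ ≈ 49.8096 m.
In feet: 49.8096 m ÷ 0.3048 ≈ 163.42 ft.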